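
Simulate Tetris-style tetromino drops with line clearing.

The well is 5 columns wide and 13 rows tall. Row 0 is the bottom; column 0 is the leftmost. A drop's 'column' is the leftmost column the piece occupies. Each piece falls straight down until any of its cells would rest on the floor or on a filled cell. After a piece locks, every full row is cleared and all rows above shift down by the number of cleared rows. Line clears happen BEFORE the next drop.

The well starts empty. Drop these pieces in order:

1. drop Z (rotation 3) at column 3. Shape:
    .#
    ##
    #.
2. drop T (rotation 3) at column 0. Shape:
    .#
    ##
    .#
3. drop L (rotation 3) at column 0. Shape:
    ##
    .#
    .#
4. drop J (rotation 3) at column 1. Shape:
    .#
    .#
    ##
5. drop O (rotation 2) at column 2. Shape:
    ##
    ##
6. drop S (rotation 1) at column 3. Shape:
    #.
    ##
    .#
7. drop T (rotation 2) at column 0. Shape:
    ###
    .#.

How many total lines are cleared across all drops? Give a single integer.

Drop 1: Z rot3 at col 3 lands with bottom-row=0; cleared 0 line(s) (total 0); column heights now [0 0 0 2 3], max=3
Drop 2: T rot3 at col 0 lands with bottom-row=0; cleared 0 line(s) (total 0); column heights now [2 3 0 2 3], max=3
Drop 3: L rot3 at col 0 lands with bottom-row=3; cleared 0 line(s) (total 0); column heights now [6 6 0 2 3], max=6
Drop 4: J rot3 at col 1 lands with bottom-row=6; cleared 0 line(s) (total 0); column heights now [6 7 9 2 3], max=9
Drop 5: O rot2 at col 2 lands with bottom-row=9; cleared 0 line(s) (total 0); column heights now [6 7 11 11 3], max=11
Drop 6: S rot1 at col 3 lands with bottom-row=10; cleared 0 line(s) (total 0); column heights now [6 7 11 13 12], max=13
Drop 7: T rot2 at col 0 lands with bottom-row=10; cleared 1 line(s) (total 1); column heights now [6 11 11 12 11], max=12

Answer: 1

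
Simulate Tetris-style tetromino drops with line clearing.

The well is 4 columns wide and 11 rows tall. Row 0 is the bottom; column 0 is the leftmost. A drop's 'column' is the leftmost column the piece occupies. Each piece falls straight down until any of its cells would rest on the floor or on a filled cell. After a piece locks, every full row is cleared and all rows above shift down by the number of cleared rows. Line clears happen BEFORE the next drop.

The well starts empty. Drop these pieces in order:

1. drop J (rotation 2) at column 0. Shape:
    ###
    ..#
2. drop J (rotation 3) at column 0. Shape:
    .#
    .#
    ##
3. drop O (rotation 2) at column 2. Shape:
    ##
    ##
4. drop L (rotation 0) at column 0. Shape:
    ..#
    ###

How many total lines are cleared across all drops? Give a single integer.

Answer: 1

Derivation:
Drop 1: J rot2 at col 0 lands with bottom-row=0; cleared 0 line(s) (total 0); column heights now [2 2 2 0], max=2
Drop 2: J rot3 at col 0 lands with bottom-row=2; cleared 0 line(s) (total 0); column heights now [3 5 2 0], max=5
Drop 3: O rot2 at col 2 lands with bottom-row=2; cleared 1 line(s) (total 1); column heights now [2 4 3 3], max=4
Drop 4: L rot0 at col 0 lands with bottom-row=4; cleared 0 line(s) (total 1); column heights now [5 5 6 3], max=6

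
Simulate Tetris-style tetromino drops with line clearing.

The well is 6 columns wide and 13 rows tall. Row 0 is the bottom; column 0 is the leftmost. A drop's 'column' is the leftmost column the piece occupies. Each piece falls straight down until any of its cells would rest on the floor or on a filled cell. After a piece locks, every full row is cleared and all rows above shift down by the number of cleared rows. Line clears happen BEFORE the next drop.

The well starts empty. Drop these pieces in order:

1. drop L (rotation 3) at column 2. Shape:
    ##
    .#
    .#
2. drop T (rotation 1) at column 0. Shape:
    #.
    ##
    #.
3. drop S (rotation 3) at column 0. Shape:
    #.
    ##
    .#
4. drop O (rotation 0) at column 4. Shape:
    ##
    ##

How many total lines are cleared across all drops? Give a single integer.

Drop 1: L rot3 at col 2 lands with bottom-row=0; cleared 0 line(s) (total 0); column heights now [0 0 3 3 0 0], max=3
Drop 2: T rot1 at col 0 lands with bottom-row=0; cleared 0 line(s) (total 0); column heights now [3 2 3 3 0 0], max=3
Drop 3: S rot3 at col 0 lands with bottom-row=2; cleared 0 line(s) (total 0); column heights now [5 4 3 3 0 0], max=5
Drop 4: O rot0 at col 4 lands with bottom-row=0; cleared 0 line(s) (total 0); column heights now [5 4 3 3 2 2], max=5

Answer: 0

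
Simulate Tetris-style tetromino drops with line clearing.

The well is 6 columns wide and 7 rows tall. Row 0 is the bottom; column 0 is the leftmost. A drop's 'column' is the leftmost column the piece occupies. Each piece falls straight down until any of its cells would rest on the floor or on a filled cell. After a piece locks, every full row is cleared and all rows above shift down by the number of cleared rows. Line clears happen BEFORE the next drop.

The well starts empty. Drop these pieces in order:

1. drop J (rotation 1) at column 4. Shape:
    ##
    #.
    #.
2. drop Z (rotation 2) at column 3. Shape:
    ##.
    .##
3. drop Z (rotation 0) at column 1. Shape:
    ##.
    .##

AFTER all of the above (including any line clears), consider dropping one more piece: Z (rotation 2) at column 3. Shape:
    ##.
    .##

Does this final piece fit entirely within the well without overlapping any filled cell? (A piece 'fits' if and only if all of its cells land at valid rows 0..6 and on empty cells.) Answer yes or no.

Answer: yes

Derivation:
Drop 1: J rot1 at col 4 lands with bottom-row=0; cleared 0 line(s) (total 0); column heights now [0 0 0 0 3 3], max=3
Drop 2: Z rot2 at col 3 lands with bottom-row=3; cleared 0 line(s) (total 0); column heights now [0 0 0 5 5 4], max=5
Drop 3: Z rot0 at col 1 lands with bottom-row=5; cleared 0 line(s) (total 0); column heights now [0 7 7 6 5 4], max=7
Test piece Z rot2 at col 3 (width 3): heights before test = [0 7 7 6 5 4]; fits = True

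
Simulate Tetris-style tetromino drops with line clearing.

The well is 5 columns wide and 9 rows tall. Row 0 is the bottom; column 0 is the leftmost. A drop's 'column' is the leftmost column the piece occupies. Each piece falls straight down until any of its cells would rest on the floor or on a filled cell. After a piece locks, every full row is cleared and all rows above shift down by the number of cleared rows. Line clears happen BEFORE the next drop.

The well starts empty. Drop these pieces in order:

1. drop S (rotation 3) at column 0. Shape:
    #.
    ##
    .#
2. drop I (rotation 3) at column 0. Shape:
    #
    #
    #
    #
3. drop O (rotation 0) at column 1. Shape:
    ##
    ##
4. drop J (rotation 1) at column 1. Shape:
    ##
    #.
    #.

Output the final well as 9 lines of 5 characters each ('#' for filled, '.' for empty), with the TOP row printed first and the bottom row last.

Drop 1: S rot3 at col 0 lands with bottom-row=0; cleared 0 line(s) (total 0); column heights now [3 2 0 0 0], max=3
Drop 2: I rot3 at col 0 lands with bottom-row=3; cleared 0 line(s) (total 0); column heights now [7 2 0 0 0], max=7
Drop 3: O rot0 at col 1 lands with bottom-row=2; cleared 0 line(s) (total 0); column heights now [7 4 4 0 0], max=7
Drop 4: J rot1 at col 1 lands with bottom-row=4; cleared 0 line(s) (total 0); column heights now [7 7 7 0 0], max=7

Answer: .....
.....
###..
##...
##...
###..
###..
##...
.#...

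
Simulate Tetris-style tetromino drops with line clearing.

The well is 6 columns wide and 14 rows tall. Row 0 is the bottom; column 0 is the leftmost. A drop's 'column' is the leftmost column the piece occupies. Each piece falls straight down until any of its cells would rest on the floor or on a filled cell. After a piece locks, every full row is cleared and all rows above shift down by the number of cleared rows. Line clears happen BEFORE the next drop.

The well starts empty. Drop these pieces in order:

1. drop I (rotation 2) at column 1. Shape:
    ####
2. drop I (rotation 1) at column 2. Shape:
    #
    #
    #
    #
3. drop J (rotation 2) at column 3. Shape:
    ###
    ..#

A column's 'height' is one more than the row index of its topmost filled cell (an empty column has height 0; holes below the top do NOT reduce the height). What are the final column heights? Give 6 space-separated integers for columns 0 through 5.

Drop 1: I rot2 at col 1 lands with bottom-row=0; cleared 0 line(s) (total 0); column heights now [0 1 1 1 1 0], max=1
Drop 2: I rot1 at col 2 lands with bottom-row=1; cleared 0 line(s) (total 0); column heights now [0 1 5 1 1 0], max=5
Drop 3: J rot2 at col 3 lands with bottom-row=0; cleared 0 line(s) (total 0); column heights now [0 1 5 2 2 2], max=5

Answer: 0 1 5 2 2 2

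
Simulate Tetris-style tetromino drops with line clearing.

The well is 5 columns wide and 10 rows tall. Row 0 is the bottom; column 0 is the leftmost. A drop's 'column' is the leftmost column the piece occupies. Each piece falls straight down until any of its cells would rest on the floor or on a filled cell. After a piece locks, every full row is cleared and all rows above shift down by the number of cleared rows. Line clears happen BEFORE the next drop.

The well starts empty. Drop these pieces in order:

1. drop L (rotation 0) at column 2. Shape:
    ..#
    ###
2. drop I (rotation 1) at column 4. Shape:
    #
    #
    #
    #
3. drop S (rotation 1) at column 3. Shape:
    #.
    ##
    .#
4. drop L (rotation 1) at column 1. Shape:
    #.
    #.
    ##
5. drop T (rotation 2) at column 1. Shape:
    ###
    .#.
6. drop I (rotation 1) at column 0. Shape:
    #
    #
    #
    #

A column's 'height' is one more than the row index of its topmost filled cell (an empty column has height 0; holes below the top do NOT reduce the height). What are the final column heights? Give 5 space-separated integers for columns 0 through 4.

Drop 1: L rot0 at col 2 lands with bottom-row=0; cleared 0 line(s) (total 0); column heights now [0 0 1 1 2], max=2
Drop 2: I rot1 at col 4 lands with bottom-row=2; cleared 0 line(s) (total 0); column heights now [0 0 1 1 6], max=6
Drop 3: S rot1 at col 3 lands with bottom-row=6; cleared 0 line(s) (total 0); column heights now [0 0 1 9 8], max=9
Drop 4: L rot1 at col 1 lands with bottom-row=1; cleared 0 line(s) (total 0); column heights now [0 4 2 9 8], max=9
Drop 5: T rot2 at col 1 lands with bottom-row=8; cleared 0 line(s) (total 0); column heights now [0 10 10 10 8], max=10
Drop 6: I rot1 at col 0 lands with bottom-row=0; cleared 0 line(s) (total 0); column heights now [4 10 10 10 8], max=10

Answer: 4 10 10 10 8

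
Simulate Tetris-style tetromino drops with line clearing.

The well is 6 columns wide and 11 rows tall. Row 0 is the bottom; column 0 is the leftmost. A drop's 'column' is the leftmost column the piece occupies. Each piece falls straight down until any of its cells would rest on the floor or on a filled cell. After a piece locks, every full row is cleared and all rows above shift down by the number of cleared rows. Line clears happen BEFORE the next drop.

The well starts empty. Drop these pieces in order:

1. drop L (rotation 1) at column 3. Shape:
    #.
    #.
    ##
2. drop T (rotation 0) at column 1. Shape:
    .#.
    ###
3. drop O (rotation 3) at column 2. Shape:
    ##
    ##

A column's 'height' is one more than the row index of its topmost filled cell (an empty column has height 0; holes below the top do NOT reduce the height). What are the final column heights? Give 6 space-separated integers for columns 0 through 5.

Answer: 0 4 7 7 1 0

Derivation:
Drop 1: L rot1 at col 3 lands with bottom-row=0; cleared 0 line(s) (total 0); column heights now [0 0 0 3 1 0], max=3
Drop 2: T rot0 at col 1 lands with bottom-row=3; cleared 0 line(s) (total 0); column heights now [0 4 5 4 1 0], max=5
Drop 3: O rot3 at col 2 lands with bottom-row=5; cleared 0 line(s) (total 0); column heights now [0 4 7 7 1 0], max=7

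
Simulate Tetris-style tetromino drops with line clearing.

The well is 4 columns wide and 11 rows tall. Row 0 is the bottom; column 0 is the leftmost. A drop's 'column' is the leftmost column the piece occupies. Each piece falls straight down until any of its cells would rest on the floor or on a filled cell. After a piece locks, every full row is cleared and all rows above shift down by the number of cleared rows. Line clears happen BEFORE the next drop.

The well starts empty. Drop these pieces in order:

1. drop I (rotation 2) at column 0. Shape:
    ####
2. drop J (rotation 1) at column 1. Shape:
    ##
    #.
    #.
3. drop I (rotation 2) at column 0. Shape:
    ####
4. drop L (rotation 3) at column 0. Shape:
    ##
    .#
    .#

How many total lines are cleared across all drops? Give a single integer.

Drop 1: I rot2 at col 0 lands with bottom-row=0; cleared 1 line(s) (total 1); column heights now [0 0 0 0], max=0
Drop 2: J rot1 at col 1 lands with bottom-row=0; cleared 0 line(s) (total 1); column heights now [0 3 3 0], max=3
Drop 3: I rot2 at col 0 lands with bottom-row=3; cleared 1 line(s) (total 2); column heights now [0 3 3 0], max=3
Drop 4: L rot3 at col 0 lands with bottom-row=3; cleared 0 line(s) (total 2); column heights now [6 6 3 0], max=6

Answer: 2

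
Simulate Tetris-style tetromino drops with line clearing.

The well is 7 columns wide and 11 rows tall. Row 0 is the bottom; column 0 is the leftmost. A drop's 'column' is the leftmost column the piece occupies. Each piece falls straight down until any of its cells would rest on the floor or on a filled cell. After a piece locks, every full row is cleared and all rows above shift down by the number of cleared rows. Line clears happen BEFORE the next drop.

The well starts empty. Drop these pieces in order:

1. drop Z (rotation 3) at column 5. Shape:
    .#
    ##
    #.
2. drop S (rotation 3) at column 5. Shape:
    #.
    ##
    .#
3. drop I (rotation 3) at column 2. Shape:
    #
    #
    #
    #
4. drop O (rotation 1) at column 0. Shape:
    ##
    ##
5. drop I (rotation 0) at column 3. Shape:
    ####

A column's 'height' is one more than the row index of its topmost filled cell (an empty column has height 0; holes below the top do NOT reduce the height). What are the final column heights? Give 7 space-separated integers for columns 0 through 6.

Answer: 2 2 4 7 7 7 7

Derivation:
Drop 1: Z rot3 at col 5 lands with bottom-row=0; cleared 0 line(s) (total 0); column heights now [0 0 0 0 0 2 3], max=3
Drop 2: S rot3 at col 5 lands with bottom-row=3; cleared 0 line(s) (total 0); column heights now [0 0 0 0 0 6 5], max=6
Drop 3: I rot3 at col 2 lands with bottom-row=0; cleared 0 line(s) (total 0); column heights now [0 0 4 0 0 6 5], max=6
Drop 4: O rot1 at col 0 lands with bottom-row=0; cleared 0 line(s) (total 0); column heights now [2 2 4 0 0 6 5], max=6
Drop 5: I rot0 at col 3 lands with bottom-row=6; cleared 0 line(s) (total 0); column heights now [2 2 4 7 7 7 7], max=7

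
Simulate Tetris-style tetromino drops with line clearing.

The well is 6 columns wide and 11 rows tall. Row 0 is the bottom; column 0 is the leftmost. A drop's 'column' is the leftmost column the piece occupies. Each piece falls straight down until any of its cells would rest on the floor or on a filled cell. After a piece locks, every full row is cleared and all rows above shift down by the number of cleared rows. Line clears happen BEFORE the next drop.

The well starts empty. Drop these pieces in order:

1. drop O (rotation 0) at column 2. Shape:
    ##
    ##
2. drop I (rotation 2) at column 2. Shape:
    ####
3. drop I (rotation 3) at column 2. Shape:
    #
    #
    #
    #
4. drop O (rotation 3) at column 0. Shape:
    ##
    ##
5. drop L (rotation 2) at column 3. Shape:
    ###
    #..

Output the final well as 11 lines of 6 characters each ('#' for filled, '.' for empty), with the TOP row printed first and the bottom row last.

Answer: ......
......
......
......
..#...
..#...
..####
..##..
..####
####..
####..

Derivation:
Drop 1: O rot0 at col 2 lands with bottom-row=0; cleared 0 line(s) (total 0); column heights now [0 0 2 2 0 0], max=2
Drop 2: I rot2 at col 2 lands with bottom-row=2; cleared 0 line(s) (total 0); column heights now [0 0 3 3 3 3], max=3
Drop 3: I rot3 at col 2 lands with bottom-row=3; cleared 0 line(s) (total 0); column heights now [0 0 7 3 3 3], max=7
Drop 4: O rot3 at col 0 lands with bottom-row=0; cleared 0 line(s) (total 0); column heights now [2 2 7 3 3 3], max=7
Drop 5: L rot2 at col 3 lands with bottom-row=3; cleared 0 line(s) (total 0); column heights now [2 2 7 5 5 5], max=7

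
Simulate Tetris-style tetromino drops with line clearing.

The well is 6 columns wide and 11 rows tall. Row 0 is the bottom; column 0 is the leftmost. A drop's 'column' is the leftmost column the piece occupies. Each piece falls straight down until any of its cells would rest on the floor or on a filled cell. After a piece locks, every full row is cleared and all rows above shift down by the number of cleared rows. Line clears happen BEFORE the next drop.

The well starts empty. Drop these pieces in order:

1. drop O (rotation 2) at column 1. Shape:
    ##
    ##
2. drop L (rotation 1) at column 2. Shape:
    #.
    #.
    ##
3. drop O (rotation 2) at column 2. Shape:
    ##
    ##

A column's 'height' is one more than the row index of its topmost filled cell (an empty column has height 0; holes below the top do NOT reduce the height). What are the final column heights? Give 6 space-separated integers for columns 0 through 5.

Drop 1: O rot2 at col 1 lands with bottom-row=0; cleared 0 line(s) (total 0); column heights now [0 2 2 0 0 0], max=2
Drop 2: L rot1 at col 2 lands with bottom-row=2; cleared 0 line(s) (total 0); column heights now [0 2 5 3 0 0], max=5
Drop 3: O rot2 at col 2 lands with bottom-row=5; cleared 0 line(s) (total 0); column heights now [0 2 7 7 0 0], max=7

Answer: 0 2 7 7 0 0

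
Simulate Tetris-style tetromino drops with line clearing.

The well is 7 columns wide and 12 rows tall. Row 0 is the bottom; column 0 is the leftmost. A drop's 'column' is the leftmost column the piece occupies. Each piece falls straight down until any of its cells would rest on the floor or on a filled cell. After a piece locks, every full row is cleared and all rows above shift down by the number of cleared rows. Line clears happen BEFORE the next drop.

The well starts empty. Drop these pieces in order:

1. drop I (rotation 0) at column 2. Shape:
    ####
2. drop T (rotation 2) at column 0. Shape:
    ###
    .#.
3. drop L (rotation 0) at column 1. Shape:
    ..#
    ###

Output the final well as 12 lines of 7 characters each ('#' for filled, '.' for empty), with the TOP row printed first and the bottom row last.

Answer: .......
.......
.......
.......
.......
.......
.......
.......
...#...
.###...
###....
.#####.

Derivation:
Drop 1: I rot0 at col 2 lands with bottom-row=0; cleared 0 line(s) (total 0); column heights now [0 0 1 1 1 1 0], max=1
Drop 2: T rot2 at col 0 lands with bottom-row=0; cleared 0 line(s) (total 0); column heights now [2 2 2 1 1 1 0], max=2
Drop 3: L rot0 at col 1 lands with bottom-row=2; cleared 0 line(s) (total 0); column heights now [2 3 3 4 1 1 0], max=4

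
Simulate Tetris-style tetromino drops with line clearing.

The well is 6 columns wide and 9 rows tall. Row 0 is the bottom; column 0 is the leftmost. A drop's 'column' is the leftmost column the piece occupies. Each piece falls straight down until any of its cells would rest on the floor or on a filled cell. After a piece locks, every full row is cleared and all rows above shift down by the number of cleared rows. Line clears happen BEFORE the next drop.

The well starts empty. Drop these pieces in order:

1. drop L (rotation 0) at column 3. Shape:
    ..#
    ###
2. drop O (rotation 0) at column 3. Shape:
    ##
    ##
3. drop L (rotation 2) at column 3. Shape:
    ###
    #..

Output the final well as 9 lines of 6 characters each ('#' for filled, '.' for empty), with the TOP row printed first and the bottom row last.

Drop 1: L rot0 at col 3 lands with bottom-row=0; cleared 0 line(s) (total 0); column heights now [0 0 0 1 1 2], max=2
Drop 2: O rot0 at col 3 lands with bottom-row=1; cleared 0 line(s) (total 0); column heights now [0 0 0 3 3 2], max=3
Drop 3: L rot2 at col 3 lands with bottom-row=3; cleared 0 line(s) (total 0); column heights now [0 0 0 5 5 5], max=5

Answer: ......
......
......
......
...###
...#..
...##.
...###
...###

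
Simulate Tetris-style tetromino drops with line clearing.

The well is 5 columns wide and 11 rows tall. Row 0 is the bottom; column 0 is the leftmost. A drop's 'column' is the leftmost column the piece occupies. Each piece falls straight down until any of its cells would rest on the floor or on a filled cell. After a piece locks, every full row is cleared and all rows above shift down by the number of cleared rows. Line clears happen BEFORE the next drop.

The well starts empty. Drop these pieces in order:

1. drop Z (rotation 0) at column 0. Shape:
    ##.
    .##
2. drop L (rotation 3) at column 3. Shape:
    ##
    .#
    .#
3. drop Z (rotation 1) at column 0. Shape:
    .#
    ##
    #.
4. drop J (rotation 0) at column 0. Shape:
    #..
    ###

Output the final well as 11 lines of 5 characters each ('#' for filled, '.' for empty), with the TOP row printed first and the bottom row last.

Drop 1: Z rot0 at col 0 lands with bottom-row=0; cleared 0 line(s) (total 0); column heights now [2 2 1 0 0], max=2
Drop 2: L rot3 at col 3 lands with bottom-row=0; cleared 0 line(s) (total 0); column heights now [2 2 1 3 3], max=3
Drop 3: Z rot1 at col 0 lands with bottom-row=2; cleared 0 line(s) (total 0); column heights now [4 5 1 3 3], max=5
Drop 4: J rot0 at col 0 lands with bottom-row=5; cleared 0 line(s) (total 0); column heights now [7 6 6 3 3], max=7

Answer: .....
.....
.....
.....
#....
###..
.#...
##...
#..##
##..#
.##.#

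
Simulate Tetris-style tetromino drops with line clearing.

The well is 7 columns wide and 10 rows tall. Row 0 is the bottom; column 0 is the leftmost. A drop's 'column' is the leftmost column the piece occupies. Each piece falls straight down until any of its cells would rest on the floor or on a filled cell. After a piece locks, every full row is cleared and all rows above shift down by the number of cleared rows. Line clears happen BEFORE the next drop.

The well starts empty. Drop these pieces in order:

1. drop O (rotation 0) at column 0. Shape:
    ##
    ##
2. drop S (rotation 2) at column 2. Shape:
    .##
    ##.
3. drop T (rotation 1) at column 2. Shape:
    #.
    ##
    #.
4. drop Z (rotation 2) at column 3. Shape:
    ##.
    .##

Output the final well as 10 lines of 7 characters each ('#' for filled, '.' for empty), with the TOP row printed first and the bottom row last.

Drop 1: O rot0 at col 0 lands with bottom-row=0; cleared 0 line(s) (total 0); column heights now [2 2 0 0 0 0 0], max=2
Drop 2: S rot2 at col 2 lands with bottom-row=0; cleared 0 line(s) (total 0); column heights now [2 2 1 2 2 0 0], max=2
Drop 3: T rot1 at col 2 lands with bottom-row=1; cleared 0 line(s) (total 0); column heights now [2 2 4 3 2 0 0], max=4
Drop 4: Z rot2 at col 3 lands with bottom-row=2; cleared 0 line(s) (total 0); column heights now [2 2 4 4 4 3 0], max=4

Answer: .......
.......
.......
.......
.......
.......
..###..
..####.
#####..
####...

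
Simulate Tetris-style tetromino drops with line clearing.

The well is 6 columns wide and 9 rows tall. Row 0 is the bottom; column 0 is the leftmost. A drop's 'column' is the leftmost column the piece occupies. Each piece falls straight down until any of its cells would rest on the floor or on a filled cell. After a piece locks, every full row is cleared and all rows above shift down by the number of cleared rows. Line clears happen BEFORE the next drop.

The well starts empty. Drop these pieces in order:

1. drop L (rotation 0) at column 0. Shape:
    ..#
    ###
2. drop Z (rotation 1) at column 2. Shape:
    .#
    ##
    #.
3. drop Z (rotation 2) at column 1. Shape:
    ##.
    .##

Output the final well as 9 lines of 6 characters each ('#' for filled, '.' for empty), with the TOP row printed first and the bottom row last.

Answer: ......
......
.##...
..##..
...#..
..##..
..#...
..#...
###...

Derivation:
Drop 1: L rot0 at col 0 lands with bottom-row=0; cleared 0 line(s) (total 0); column heights now [1 1 2 0 0 0], max=2
Drop 2: Z rot1 at col 2 lands with bottom-row=2; cleared 0 line(s) (total 0); column heights now [1 1 4 5 0 0], max=5
Drop 3: Z rot2 at col 1 lands with bottom-row=5; cleared 0 line(s) (total 0); column heights now [1 7 7 6 0 0], max=7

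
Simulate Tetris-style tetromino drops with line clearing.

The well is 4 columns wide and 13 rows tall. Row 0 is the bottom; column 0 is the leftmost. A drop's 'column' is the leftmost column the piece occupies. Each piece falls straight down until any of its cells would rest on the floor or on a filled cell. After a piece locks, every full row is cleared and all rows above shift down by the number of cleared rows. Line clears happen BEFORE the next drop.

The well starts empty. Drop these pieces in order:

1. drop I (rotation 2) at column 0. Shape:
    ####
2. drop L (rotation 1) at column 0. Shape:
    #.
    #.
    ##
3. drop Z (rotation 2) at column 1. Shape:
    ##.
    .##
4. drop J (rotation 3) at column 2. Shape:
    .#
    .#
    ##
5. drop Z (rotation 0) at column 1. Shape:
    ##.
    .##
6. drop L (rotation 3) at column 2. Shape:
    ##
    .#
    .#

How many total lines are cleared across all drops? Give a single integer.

Drop 1: I rot2 at col 0 lands with bottom-row=0; cleared 1 line(s) (total 1); column heights now [0 0 0 0], max=0
Drop 2: L rot1 at col 0 lands with bottom-row=0; cleared 0 line(s) (total 1); column heights now [3 1 0 0], max=3
Drop 3: Z rot2 at col 1 lands with bottom-row=0; cleared 1 line(s) (total 2); column heights now [2 1 1 0], max=2
Drop 4: J rot3 at col 2 lands with bottom-row=1; cleared 0 line(s) (total 2); column heights now [2 1 2 4], max=4
Drop 5: Z rot0 at col 1 lands with bottom-row=4; cleared 0 line(s) (total 2); column heights now [2 6 6 5], max=6
Drop 6: L rot3 at col 2 lands with bottom-row=5; cleared 0 line(s) (total 2); column heights now [2 6 8 8], max=8

Answer: 2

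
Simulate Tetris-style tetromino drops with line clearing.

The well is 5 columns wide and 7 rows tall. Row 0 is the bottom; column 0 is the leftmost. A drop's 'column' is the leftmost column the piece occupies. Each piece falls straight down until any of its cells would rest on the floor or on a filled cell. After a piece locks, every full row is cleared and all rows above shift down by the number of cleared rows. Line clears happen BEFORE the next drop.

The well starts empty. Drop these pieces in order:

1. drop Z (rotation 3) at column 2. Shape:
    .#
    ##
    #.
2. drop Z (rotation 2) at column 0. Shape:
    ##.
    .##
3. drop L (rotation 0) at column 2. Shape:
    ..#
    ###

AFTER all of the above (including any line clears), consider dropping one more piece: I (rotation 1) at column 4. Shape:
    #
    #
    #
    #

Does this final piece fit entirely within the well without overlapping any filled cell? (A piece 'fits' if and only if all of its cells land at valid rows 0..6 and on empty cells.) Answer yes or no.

Drop 1: Z rot3 at col 2 lands with bottom-row=0; cleared 0 line(s) (total 0); column heights now [0 0 2 3 0], max=3
Drop 2: Z rot2 at col 0 lands with bottom-row=2; cleared 0 line(s) (total 0); column heights now [4 4 3 3 0], max=4
Drop 3: L rot0 at col 2 lands with bottom-row=3; cleared 1 line(s) (total 1); column heights now [0 3 3 3 4], max=4
Test piece I rot1 at col 4 (width 1): heights before test = [0 3 3 3 4]; fits = False

Answer: no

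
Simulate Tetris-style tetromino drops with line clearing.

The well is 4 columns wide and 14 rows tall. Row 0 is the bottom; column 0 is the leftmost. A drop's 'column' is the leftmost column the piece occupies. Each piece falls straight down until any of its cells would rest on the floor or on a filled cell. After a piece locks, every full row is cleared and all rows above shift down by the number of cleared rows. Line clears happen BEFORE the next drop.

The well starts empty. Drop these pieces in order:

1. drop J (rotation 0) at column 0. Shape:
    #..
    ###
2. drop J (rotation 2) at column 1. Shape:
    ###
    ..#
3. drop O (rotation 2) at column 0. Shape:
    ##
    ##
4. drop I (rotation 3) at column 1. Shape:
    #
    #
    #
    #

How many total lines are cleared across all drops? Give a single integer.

Answer: 2

Derivation:
Drop 1: J rot0 at col 0 lands with bottom-row=0; cleared 0 line(s) (total 0); column heights now [2 1 1 0], max=2
Drop 2: J rot2 at col 1 lands with bottom-row=0; cleared 2 line(s) (total 2); column heights now [0 0 0 0], max=0
Drop 3: O rot2 at col 0 lands with bottom-row=0; cleared 0 line(s) (total 2); column heights now [2 2 0 0], max=2
Drop 4: I rot3 at col 1 lands with bottom-row=2; cleared 0 line(s) (total 2); column heights now [2 6 0 0], max=6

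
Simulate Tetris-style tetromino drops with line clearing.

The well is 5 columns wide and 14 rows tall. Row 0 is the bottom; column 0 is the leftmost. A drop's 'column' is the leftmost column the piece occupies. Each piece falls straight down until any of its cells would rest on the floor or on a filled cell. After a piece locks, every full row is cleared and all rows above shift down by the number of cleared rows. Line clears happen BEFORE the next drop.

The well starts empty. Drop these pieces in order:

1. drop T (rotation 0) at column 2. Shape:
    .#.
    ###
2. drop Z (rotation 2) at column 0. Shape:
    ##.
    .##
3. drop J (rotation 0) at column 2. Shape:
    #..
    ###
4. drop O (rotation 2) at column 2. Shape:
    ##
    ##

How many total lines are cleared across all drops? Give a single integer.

Drop 1: T rot0 at col 2 lands with bottom-row=0; cleared 0 line(s) (total 0); column heights now [0 0 1 2 1], max=2
Drop 2: Z rot2 at col 0 lands with bottom-row=1; cleared 0 line(s) (total 0); column heights now [3 3 2 2 1], max=3
Drop 3: J rot0 at col 2 lands with bottom-row=2; cleared 1 line(s) (total 1); column heights now [0 2 3 2 1], max=3
Drop 4: O rot2 at col 2 lands with bottom-row=3; cleared 0 line(s) (total 1); column heights now [0 2 5 5 1], max=5

Answer: 1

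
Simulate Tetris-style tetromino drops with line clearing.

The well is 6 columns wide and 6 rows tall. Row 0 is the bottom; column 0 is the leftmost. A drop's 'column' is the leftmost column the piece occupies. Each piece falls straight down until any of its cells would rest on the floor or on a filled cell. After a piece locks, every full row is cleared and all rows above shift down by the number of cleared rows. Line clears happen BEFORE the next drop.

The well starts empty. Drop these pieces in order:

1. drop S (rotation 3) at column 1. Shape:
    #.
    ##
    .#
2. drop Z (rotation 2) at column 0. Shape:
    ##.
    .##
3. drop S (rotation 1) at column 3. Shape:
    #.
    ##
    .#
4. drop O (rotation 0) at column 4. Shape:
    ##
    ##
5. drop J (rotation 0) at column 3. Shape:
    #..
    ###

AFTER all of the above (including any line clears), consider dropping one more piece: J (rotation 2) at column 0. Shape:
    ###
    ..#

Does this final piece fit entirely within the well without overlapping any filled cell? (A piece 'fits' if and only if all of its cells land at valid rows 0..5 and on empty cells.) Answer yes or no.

Answer: yes

Derivation:
Drop 1: S rot3 at col 1 lands with bottom-row=0; cleared 0 line(s) (total 0); column heights now [0 3 2 0 0 0], max=3
Drop 2: Z rot2 at col 0 lands with bottom-row=3; cleared 0 line(s) (total 0); column heights now [5 5 4 0 0 0], max=5
Drop 3: S rot1 at col 3 lands with bottom-row=0; cleared 0 line(s) (total 0); column heights now [5 5 4 3 2 0], max=5
Drop 4: O rot0 at col 4 lands with bottom-row=2; cleared 0 line(s) (total 0); column heights now [5 5 4 3 4 4], max=5
Drop 5: J rot0 at col 3 lands with bottom-row=4; cleared 0 line(s) (total 0); column heights now [5 5 4 6 5 5], max=6
Test piece J rot2 at col 0 (width 3): heights before test = [5 5 4 6 5 5]; fits = True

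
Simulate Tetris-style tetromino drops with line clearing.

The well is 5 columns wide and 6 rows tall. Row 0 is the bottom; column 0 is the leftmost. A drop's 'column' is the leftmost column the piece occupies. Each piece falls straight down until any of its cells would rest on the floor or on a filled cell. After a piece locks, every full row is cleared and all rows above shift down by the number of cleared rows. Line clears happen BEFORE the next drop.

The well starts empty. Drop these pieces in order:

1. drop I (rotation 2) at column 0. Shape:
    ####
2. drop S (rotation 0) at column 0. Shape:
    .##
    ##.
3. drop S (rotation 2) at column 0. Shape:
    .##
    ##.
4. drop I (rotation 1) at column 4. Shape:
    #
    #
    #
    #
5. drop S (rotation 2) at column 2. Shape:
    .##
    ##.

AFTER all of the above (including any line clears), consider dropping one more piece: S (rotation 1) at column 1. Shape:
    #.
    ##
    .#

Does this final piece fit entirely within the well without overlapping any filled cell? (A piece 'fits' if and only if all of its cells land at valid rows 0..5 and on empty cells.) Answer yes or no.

Drop 1: I rot2 at col 0 lands with bottom-row=0; cleared 0 line(s) (total 0); column heights now [1 1 1 1 0], max=1
Drop 2: S rot0 at col 0 lands with bottom-row=1; cleared 0 line(s) (total 0); column heights now [2 3 3 1 0], max=3
Drop 3: S rot2 at col 0 lands with bottom-row=3; cleared 0 line(s) (total 0); column heights now [4 5 5 1 0], max=5
Drop 4: I rot1 at col 4 lands with bottom-row=0; cleared 1 line(s) (total 1); column heights now [3 4 4 0 3], max=4
Drop 5: S rot2 at col 2 lands with bottom-row=4; cleared 0 line(s) (total 1); column heights now [3 4 5 6 6], max=6
Test piece S rot1 at col 1 (width 2): heights before test = [3 4 5 6 6]; fits = False

Answer: no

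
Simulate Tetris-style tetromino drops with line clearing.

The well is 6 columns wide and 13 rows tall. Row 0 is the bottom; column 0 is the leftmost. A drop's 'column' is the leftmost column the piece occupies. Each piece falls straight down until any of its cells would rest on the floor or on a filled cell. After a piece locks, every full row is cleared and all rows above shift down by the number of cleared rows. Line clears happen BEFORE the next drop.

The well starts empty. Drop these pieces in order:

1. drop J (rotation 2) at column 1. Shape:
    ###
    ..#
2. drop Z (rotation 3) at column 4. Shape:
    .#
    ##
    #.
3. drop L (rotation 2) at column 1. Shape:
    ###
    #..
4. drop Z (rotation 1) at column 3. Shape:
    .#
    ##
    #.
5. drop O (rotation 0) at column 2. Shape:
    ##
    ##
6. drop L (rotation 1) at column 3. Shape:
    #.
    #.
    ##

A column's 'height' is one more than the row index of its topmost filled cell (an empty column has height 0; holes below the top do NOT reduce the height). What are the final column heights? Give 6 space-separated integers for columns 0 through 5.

Drop 1: J rot2 at col 1 lands with bottom-row=0; cleared 0 line(s) (total 0); column heights now [0 2 2 2 0 0], max=2
Drop 2: Z rot3 at col 4 lands with bottom-row=0; cleared 0 line(s) (total 0); column heights now [0 2 2 2 2 3], max=3
Drop 3: L rot2 at col 1 lands with bottom-row=2; cleared 0 line(s) (total 0); column heights now [0 4 4 4 2 3], max=4
Drop 4: Z rot1 at col 3 lands with bottom-row=4; cleared 0 line(s) (total 0); column heights now [0 4 4 6 7 3], max=7
Drop 5: O rot0 at col 2 lands with bottom-row=6; cleared 0 line(s) (total 0); column heights now [0 4 8 8 7 3], max=8
Drop 6: L rot1 at col 3 lands with bottom-row=8; cleared 0 line(s) (total 0); column heights now [0 4 8 11 9 3], max=11

Answer: 0 4 8 11 9 3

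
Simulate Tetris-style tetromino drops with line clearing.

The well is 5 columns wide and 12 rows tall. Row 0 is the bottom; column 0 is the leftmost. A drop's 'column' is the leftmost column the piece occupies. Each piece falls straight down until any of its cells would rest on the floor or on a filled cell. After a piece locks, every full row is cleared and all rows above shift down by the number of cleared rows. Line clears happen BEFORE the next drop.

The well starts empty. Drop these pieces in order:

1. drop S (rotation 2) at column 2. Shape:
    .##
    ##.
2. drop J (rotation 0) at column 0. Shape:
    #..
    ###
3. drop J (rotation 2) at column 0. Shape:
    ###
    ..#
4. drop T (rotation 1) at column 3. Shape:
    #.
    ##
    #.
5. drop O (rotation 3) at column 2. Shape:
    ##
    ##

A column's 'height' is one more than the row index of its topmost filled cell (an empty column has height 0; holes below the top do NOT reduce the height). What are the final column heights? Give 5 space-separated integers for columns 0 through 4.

Drop 1: S rot2 at col 2 lands with bottom-row=0; cleared 0 line(s) (total 0); column heights now [0 0 1 2 2], max=2
Drop 2: J rot0 at col 0 lands with bottom-row=1; cleared 1 line(s) (total 1); column heights now [2 0 1 1 0], max=2
Drop 3: J rot2 at col 0 lands with bottom-row=1; cleared 0 line(s) (total 1); column heights now [3 3 3 1 0], max=3
Drop 4: T rot1 at col 3 lands with bottom-row=1; cleared 1 line(s) (total 2); column heights now [2 0 2 3 0], max=3
Drop 5: O rot3 at col 2 lands with bottom-row=3; cleared 0 line(s) (total 2); column heights now [2 0 5 5 0], max=5

Answer: 2 0 5 5 0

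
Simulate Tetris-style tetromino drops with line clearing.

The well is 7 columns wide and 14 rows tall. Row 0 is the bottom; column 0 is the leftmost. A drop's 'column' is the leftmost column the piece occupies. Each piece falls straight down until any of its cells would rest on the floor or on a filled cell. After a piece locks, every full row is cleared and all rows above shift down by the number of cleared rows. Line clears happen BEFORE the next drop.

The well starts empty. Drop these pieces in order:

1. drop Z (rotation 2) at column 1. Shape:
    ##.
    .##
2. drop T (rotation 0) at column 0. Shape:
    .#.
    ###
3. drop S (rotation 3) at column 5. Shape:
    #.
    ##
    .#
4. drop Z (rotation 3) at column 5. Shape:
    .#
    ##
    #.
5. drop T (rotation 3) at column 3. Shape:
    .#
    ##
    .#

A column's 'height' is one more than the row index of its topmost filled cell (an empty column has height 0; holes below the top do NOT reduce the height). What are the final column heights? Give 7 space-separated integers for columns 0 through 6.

Answer: 3 4 3 2 3 5 6

Derivation:
Drop 1: Z rot2 at col 1 lands with bottom-row=0; cleared 0 line(s) (total 0); column heights now [0 2 2 1 0 0 0], max=2
Drop 2: T rot0 at col 0 lands with bottom-row=2; cleared 0 line(s) (total 0); column heights now [3 4 3 1 0 0 0], max=4
Drop 3: S rot3 at col 5 lands with bottom-row=0; cleared 0 line(s) (total 0); column heights now [3 4 3 1 0 3 2], max=4
Drop 4: Z rot3 at col 5 lands with bottom-row=3; cleared 0 line(s) (total 0); column heights now [3 4 3 1 0 5 6], max=6
Drop 5: T rot3 at col 3 lands with bottom-row=0; cleared 0 line(s) (total 0); column heights now [3 4 3 2 3 5 6], max=6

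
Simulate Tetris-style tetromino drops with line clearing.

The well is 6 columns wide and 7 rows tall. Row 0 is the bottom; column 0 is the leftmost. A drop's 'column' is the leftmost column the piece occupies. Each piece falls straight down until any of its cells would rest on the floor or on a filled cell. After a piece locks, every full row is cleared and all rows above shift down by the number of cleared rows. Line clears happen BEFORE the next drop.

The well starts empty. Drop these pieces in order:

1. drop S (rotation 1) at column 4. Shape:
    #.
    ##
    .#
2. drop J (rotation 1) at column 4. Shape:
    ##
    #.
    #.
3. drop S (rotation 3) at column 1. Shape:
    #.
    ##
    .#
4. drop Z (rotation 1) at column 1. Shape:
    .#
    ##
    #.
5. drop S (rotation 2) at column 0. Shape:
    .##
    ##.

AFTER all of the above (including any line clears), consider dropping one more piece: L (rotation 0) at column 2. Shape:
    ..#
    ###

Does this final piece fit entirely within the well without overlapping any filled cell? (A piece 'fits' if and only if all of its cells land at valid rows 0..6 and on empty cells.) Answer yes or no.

Answer: no

Derivation:
Drop 1: S rot1 at col 4 lands with bottom-row=0; cleared 0 line(s) (total 0); column heights now [0 0 0 0 3 2], max=3
Drop 2: J rot1 at col 4 lands with bottom-row=3; cleared 0 line(s) (total 0); column heights now [0 0 0 0 6 6], max=6
Drop 3: S rot3 at col 1 lands with bottom-row=0; cleared 0 line(s) (total 0); column heights now [0 3 2 0 6 6], max=6
Drop 4: Z rot1 at col 1 lands with bottom-row=3; cleared 0 line(s) (total 0); column heights now [0 5 6 0 6 6], max=6
Drop 5: S rot2 at col 0 lands with bottom-row=5; cleared 0 line(s) (total 0); column heights now [6 7 7 0 6 6], max=7
Test piece L rot0 at col 2 (width 3): heights before test = [6 7 7 0 6 6]; fits = False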